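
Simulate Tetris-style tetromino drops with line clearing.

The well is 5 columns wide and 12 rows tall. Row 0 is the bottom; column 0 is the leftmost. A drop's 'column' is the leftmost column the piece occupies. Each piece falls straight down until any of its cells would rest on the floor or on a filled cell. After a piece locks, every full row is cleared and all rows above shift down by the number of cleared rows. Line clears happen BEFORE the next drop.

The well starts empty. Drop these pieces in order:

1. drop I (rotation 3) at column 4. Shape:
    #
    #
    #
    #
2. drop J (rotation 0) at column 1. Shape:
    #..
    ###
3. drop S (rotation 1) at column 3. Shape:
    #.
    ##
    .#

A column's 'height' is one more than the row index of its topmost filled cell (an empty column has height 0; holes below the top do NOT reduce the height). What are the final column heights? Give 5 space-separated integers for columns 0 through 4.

Answer: 0 2 1 7 6

Derivation:
Drop 1: I rot3 at col 4 lands with bottom-row=0; cleared 0 line(s) (total 0); column heights now [0 0 0 0 4], max=4
Drop 2: J rot0 at col 1 lands with bottom-row=0; cleared 0 line(s) (total 0); column heights now [0 2 1 1 4], max=4
Drop 3: S rot1 at col 3 lands with bottom-row=4; cleared 0 line(s) (total 0); column heights now [0 2 1 7 6], max=7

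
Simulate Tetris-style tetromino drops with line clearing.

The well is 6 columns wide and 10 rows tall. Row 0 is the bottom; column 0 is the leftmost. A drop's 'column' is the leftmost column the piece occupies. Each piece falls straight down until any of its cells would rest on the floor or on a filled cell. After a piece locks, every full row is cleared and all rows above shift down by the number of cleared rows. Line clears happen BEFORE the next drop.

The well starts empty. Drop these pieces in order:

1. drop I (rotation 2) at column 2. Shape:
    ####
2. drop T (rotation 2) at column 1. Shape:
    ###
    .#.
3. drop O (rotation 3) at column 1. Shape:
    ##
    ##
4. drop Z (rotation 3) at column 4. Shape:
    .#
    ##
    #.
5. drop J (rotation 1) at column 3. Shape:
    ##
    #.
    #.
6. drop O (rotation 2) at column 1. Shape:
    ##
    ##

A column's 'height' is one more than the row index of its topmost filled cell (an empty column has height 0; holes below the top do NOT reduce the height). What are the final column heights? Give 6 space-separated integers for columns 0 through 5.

Drop 1: I rot2 at col 2 lands with bottom-row=0; cleared 0 line(s) (total 0); column heights now [0 0 1 1 1 1], max=1
Drop 2: T rot2 at col 1 lands with bottom-row=1; cleared 0 line(s) (total 0); column heights now [0 3 3 3 1 1], max=3
Drop 3: O rot3 at col 1 lands with bottom-row=3; cleared 0 line(s) (total 0); column heights now [0 5 5 3 1 1], max=5
Drop 4: Z rot3 at col 4 lands with bottom-row=1; cleared 0 line(s) (total 0); column heights now [0 5 5 3 3 4], max=5
Drop 5: J rot1 at col 3 lands with bottom-row=3; cleared 0 line(s) (total 0); column heights now [0 5 5 6 6 4], max=6
Drop 6: O rot2 at col 1 lands with bottom-row=5; cleared 0 line(s) (total 0); column heights now [0 7 7 6 6 4], max=7

Answer: 0 7 7 6 6 4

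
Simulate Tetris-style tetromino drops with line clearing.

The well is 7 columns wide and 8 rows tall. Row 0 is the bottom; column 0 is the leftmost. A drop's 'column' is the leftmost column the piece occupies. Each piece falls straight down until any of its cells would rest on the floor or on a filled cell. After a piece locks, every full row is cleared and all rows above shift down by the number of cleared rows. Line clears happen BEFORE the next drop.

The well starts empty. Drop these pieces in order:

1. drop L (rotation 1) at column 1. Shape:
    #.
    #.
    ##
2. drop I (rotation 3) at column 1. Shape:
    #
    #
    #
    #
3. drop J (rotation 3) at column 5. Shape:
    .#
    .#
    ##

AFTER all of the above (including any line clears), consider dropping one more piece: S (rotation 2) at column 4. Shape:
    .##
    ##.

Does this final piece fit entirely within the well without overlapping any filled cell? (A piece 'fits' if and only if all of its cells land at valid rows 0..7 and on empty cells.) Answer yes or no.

Answer: yes

Derivation:
Drop 1: L rot1 at col 1 lands with bottom-row=0; cleared 0 line(s) (total 0); column heights now [0 3 1 0 0 0 0], max=3
Drop 2: I rot3 at col 1 lands with bottom-row=3; cleared 0 line(s) (total 0); column heights now [0 7 1 0 0 0 0], max=7
Drop 3: J rot3 at col 5 lands with bottom-row=0; cleared 0 line(s) (total 0); column heights now [0 7 1 0 0 1 3], max=7
Test piece S rot2 at col 4 (width 3): heights before test = [0 7 1 0 0 1 3]; fits = True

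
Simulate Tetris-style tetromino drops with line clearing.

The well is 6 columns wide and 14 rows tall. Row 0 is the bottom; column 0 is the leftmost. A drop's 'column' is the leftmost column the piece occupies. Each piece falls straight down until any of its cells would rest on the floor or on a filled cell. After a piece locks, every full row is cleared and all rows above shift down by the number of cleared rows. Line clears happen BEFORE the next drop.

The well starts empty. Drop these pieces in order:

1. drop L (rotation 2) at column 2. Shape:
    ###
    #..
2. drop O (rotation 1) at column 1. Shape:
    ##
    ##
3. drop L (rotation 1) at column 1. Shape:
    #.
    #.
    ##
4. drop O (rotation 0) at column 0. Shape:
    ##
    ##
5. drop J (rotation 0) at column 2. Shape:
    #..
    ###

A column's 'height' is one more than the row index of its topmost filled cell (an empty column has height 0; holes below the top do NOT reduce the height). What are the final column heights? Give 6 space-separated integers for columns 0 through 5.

Drop 1: L rot2 at col 2 lands with bottom-row=0; cleared 0 line(s) (total 0); column heights now [0 0 2 2 2 0], max=2
Drop 2: O rot1 at col 1 lands with bottom-row=2; cleared 0 line(s) (total 0); column heights now [0 4 4 2 2 0], max=4
Drop 3: L rot1 at col 1 lands with bottom-row=4; cleared 0 line(s) (total 0); column heights now [0 7 5 2 2 0], max=7
Drop 4: O rot0 at col 0 lands with bottom-row=7; cleared 0 line(s) (total 0); column heights now [9 9 5 2 2 0], max=9
Drop 5: J rot0 at col 2 lands with bottom-row=5; cleared 0 line(s) (total 0); column heights now [9 9 7 6 6 0], max=9

Answer: 9 9 7 6 6 0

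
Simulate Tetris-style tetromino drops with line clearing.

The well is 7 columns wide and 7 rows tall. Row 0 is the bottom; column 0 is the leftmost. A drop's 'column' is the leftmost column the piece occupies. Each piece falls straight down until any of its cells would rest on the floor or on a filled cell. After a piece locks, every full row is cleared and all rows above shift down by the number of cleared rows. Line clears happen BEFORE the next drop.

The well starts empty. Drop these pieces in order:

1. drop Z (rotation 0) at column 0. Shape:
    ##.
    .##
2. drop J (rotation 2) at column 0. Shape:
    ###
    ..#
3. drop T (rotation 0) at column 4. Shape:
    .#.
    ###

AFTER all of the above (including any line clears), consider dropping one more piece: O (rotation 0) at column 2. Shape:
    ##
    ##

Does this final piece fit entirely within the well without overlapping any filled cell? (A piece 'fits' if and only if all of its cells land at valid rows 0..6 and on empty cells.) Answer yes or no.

Drop 1: Z rot0 at col 0 lands with bottom-row=0; cleared 0 line(s) (total 0); column heights now [2 2 1 0 0 0 0], max=2
Drop 2: J rot2 at col 0 lands with bottom-row=1; cleared 0 line(s) (total 0); column heights now [3 3 3 0 0 0 0], max=3
Drop 3: T rot0 at col 4 lands with bottom-row=0; cleared 0 line(s) (total 0); column heights now [3 3 3 0 1 2 1], max=3
Test piece O rot0 at col 2 (width 2): heights before test = [3 3 3 0 1 2 1]; fits = True

Answer: yes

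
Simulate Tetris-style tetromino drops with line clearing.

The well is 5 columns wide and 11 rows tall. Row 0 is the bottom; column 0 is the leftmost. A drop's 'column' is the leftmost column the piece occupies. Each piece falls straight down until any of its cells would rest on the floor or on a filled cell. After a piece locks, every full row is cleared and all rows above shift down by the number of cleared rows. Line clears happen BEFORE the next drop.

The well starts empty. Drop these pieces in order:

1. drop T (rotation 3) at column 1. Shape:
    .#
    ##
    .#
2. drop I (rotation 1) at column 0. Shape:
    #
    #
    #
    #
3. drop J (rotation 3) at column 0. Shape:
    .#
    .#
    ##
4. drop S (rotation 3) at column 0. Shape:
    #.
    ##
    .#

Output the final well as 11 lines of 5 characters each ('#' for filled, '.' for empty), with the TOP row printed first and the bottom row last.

Answer: .....
#....
##...
.#...
.#...
.#...
##...
#....
#.#..
###..
#.#..

Derivation:
Drop 1: T rot3 at col 1 lands with bottom-row=0; cleared 0 line(s) (total 0); column heights now [0 2 3 0 0], max=3
Drop 2: I rot1 at col 0 lands with bottom-row=0; cleared 0 line(s) (total 0); column heights now [4 2 3 0 0], max=4
Drop 3: J rot3 at col 0 lands with bottom-row=4; cleared 0 line(s) (total 0); column heights now [5 7 3 0 0], max=7
Drop 4: S rot3 at col 0 lands with bottom-row=7; cleared 0 line(s) (total 0); column heights now [10 9 3 0 0], max=10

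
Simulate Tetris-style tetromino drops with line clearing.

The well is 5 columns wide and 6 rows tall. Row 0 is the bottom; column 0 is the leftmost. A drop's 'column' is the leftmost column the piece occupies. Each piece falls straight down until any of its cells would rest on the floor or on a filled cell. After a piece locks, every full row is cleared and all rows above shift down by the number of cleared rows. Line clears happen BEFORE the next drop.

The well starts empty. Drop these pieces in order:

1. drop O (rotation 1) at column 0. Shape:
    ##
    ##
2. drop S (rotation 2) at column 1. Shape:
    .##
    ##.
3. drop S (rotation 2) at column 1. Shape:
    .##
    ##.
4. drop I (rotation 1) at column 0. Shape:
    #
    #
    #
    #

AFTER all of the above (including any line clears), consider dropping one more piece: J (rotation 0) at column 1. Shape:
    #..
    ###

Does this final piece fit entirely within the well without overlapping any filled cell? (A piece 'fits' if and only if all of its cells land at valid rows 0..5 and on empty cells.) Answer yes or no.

Answer: no

Derivation:
Drop 1: O rot1 at col 0 lands with bottom-row=0; cleared 0 line(s) (total 0); column heights now [2 2 0 0 0], max=2
Drop 2: S rot2 at col 1 lands with bottom-row=2; cleared 0 line(s) (total 0); column heights now [2 3 4 4 0], max=4
Drop 3: S rot2 at col 1 lands with bottom-row=4; cleared 0 line(s) (total 0); column heights now [2 5 6 6 0], max=6
Drop 4: I rot1 at col 0 lands with bottom-row=2; cleared 0 line(s) (total 0); column heights now [6 5 6 6 0], max=6
Test piece J rot0 at col 1 (width 3): heights before test = [6 5 6 6 0]; fits = False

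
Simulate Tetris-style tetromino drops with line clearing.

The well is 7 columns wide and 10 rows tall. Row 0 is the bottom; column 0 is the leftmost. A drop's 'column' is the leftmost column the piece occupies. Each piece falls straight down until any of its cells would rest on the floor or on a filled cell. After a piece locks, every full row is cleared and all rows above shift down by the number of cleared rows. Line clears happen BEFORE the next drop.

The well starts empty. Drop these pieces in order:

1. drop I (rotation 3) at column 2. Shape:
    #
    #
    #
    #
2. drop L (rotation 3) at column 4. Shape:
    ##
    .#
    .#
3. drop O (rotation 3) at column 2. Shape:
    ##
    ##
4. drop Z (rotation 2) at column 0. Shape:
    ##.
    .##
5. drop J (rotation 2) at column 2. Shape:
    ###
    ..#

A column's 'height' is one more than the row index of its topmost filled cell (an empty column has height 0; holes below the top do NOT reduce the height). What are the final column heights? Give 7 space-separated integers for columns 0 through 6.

Drop 1: I rot3 at col 2 lands with bottom-row=0; cleared 0 line(s) (total 0); column heights now [0 0 4 0 0 0 0], max=4
Drop 2: L rot3 at col 4 lands with bottom-row=0; cleared 0 line(s) (total 0); column heights now [0 0 4 0 3 3 0], max=4
Drop 3: O rot3 at col 2 lands with bottom-row=4; cleared 0 line(s) (total 0); column heights now [0 0 6 6 3 3 0], max=6
Drop 4: Z rot2 at col 0 lands with bottom-row=6; cleared 0 line(s) (total 0); column heights now [8 8 7 6 3 3 0], max=8
Drop 5: J rot2 at col 2 lands with bottom-row=6; cleared 0 line(s) (total 0); column heights now [8 8 8 8 8 3 0], max=8

Answer: 8 8 8 8 8 3 0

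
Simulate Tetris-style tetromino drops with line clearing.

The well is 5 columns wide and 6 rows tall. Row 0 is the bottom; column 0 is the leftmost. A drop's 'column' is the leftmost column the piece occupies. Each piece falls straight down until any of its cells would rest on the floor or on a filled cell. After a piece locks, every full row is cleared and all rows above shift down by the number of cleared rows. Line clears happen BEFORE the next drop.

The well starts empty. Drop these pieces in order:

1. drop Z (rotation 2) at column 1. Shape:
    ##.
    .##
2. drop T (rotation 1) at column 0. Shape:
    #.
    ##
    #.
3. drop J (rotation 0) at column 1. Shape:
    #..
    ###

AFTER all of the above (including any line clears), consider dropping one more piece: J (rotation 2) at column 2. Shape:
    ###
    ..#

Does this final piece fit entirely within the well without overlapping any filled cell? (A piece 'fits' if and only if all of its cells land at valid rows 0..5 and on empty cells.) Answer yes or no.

Drop 1: Z rot2 at col 1 lands with bottom-row=0; cleared 0 line(s) (total 0); column heights now [0 2 2 1 0], max=2
Drop 2: T rot1 at col 0 lands with bottom-row=1; cleared 0 line(s) (total 0); column heights now [4 3 2 1 0], max=4
Drop 3: J rot0 at col 1 lands with bottom-row=3; cleared 0 line(s) (total 0); column heights now [4 5 4 4 0], max=5
Test piece J rot2 at col 2 (width 3): heights before test = [4 5 4 4 0]; fits = True

Answer: yes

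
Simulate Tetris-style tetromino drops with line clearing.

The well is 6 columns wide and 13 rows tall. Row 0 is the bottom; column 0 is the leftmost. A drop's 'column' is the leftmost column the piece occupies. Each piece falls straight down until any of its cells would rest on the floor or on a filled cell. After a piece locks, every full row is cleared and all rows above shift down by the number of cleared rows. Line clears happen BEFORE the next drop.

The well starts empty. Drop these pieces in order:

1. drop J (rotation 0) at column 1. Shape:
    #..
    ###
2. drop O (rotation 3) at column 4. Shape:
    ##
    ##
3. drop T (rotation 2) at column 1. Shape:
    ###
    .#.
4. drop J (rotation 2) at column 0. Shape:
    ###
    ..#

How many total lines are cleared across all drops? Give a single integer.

Answer: 0

Derivation:
Drop 1: J rot0 at col 1 lands with bottom-row=0; cleared 0 line(s) (total 0); column heights now [0 2 1 1 0 0], max=2
Drop 2: O rot3 at col 4 lands with bottom-row=0; cleared 0 line(s) (total 0); column heights now [0 2 1 1 2 2], max=2
Drop 3: T rot2 at col 1 lands with bottom-row=1; cleared 0 line(s) (total 0); column heights now [0 3 3 3 2 2], max=3
Drop 4: J rot2 at col 0 lands with bottom-row=3; cleared 0 line(s) (total 0); column heights now [5 5 5 3 2 2], max=5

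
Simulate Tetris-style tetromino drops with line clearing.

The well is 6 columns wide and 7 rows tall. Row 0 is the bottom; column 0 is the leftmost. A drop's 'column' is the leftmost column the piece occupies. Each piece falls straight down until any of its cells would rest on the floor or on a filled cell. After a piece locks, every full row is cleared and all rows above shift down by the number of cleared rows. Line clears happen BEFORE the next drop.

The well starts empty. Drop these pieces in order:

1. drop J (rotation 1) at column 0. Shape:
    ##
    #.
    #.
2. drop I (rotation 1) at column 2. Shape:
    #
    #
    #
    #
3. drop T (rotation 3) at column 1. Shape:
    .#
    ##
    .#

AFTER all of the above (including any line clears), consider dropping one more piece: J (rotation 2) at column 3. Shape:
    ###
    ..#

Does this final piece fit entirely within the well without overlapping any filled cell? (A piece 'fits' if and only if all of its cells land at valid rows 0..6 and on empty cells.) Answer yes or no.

Drop 1: J rot1 at col 0 lands with bottom-row=0; cleared 0 line(s) (total 0); column heights now [3 3 0 0 0 0], max=3
Drop 2: I rot1 at col 2 lands with bottom-row=0; cleared 0 line(s) (total 0); column heights now [3 3 4 0 0 0], max=4
Drop 3: T rot3 at col 1 lands with bottom-row=4; cleared 0 line(s) (total 0); column heights now [3 6 7 0 0 0], max=7
Test piece J rot2 at col 3 (width 3): heights before test = [3 6 7 0 0 0]; fits = True

Answer: yes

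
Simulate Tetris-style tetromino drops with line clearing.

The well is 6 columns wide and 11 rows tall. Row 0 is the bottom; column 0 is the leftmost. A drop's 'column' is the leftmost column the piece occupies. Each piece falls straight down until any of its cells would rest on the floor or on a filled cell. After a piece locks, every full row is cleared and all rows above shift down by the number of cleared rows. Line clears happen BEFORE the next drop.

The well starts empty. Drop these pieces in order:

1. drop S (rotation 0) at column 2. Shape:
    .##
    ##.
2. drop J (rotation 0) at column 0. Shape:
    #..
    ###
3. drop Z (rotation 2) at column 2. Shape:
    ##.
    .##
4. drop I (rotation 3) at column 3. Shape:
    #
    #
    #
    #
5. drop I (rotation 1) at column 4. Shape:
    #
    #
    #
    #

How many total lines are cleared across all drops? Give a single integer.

Drop 1: S rot0 at col 2 lands with bottom-row=0; cleared 0 line(s) (total 0); column heights now [0 0 1 2 2 0], max=2
Drop 2: J rot0 at col 0 lands with bottom-row=1; cleared 0 line(s) (total 0); column heights now [3 2 2 2 2 0], max=3
Drop 3: Z rot2 at col 2 lands with bottom-row=2; cleared 0 line(s) (total 0); column heights now [3 2 4 4 3 0], max=4
Drop 4: I rot3 at col 3 lands with bottom-row=4; cleared 0 line(s) (total 0); column heights now [3 2 4 8 3 0], max=8
Drop 5: I rot1 at col 4 lands with bottom-row=3; cleared 0 line(s) (total 0); column heights now [3 2 4 8 7 0], max=8

Answer: 0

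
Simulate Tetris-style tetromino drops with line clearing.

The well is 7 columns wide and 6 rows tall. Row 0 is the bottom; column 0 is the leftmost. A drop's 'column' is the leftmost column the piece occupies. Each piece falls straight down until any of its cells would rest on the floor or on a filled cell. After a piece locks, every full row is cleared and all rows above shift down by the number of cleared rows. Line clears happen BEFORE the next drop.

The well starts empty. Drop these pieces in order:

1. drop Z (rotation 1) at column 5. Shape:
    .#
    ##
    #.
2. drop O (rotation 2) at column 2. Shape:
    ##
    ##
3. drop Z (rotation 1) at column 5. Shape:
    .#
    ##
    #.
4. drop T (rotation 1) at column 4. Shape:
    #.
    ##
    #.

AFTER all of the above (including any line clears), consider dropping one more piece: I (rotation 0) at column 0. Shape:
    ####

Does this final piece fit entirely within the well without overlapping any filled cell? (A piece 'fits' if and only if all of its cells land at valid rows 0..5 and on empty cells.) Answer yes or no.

Drop 1: Z rot1 at col 5 lands with bottom-row=0; cleared 0 line(s) (total 0); column heights now [0 0 0 0 0 2 3], max=3
Drop 2: O rot2 at col 2 lands with bottom-row=0; cleared 0 line(s) (total 0); column heights now [0 0 2 2 0 2 3], max=3
Drop 3: Z rot1 at col 5 lands with bottom-row=2; cleared 0 line(s) (total 0); column heights now [0 0 2 2 0 4 5], max=5
Drop 4: T rot1 at col 4 lands with bottom-row=3; cleared 0 line(s) (total 0); column heights now [0 0 2 2 6 5 5], max=6
Test piece I rot0 at col 0 (width 4): heights before test = [0 0 2 2 6 5 5]; fits = True

Answer: yes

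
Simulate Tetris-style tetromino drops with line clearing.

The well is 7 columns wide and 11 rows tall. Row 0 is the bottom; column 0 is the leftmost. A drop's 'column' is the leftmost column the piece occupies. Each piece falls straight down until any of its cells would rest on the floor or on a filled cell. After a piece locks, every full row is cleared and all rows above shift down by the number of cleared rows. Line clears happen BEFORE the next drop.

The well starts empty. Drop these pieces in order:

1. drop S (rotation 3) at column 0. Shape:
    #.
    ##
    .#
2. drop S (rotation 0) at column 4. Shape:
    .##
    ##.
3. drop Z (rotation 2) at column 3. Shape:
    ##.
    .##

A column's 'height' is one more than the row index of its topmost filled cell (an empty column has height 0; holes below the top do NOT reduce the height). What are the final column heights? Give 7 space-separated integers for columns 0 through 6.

Answer: 3 2 0 4 4 3 2

Derivation:
Drop 1: S rot3 at col 0 lands with bottom-row=0; cleared 0 line(s) (total 0); column heights now [3 2 0 0 0 0 0], max=3
Drop 2: S rot0 at col 4 lands with bottom-row=0; cleared 0 line(s) (total 0); column heights now [3 2 0 0 1 2 2], max=3
Drop 3: Z rot2 at col 3 lands with bottom-row=2; cleared 0 line(s) (total 0); column heights now [3 2 0 4 4 3 2], max=4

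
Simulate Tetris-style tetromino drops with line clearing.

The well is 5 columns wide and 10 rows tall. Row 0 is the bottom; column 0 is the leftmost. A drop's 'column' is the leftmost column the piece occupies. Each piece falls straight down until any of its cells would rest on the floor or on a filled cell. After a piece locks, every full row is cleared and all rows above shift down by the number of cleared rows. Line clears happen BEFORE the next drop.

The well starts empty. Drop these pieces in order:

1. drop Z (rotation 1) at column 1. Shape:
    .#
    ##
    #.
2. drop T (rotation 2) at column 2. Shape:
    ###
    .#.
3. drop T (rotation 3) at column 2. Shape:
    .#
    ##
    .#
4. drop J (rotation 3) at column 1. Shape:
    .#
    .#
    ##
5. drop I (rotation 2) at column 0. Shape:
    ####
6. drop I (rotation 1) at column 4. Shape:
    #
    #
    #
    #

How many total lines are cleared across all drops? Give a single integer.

Drop 1: Z rot1 at col 1 lands with bottom-row=0; cleared 0 line(s) (total 0); column heights now [0 2 3 0 0], max=3
Drop 2: T rot2 at col 2 lands with bottom-row=2; cleared 0 line(s) (total 0); column heights now [0 2 4 4 4], max=4
Drop 3: T rot3 at col 2 lands with bottom-row=4; cleared 0 line(s) (total 0); column heights now [0 2 6 7 4], max=7
Drop 4: J rot3 at col 1 lands with bottom-row=6; cleared 0 line(s) (total 0); column heights now [0 7 9 7 4], max=9
Drop 5: I rot2 at col 0 lands with bottom-row=9; cleared 0 line(s) (total 0); column heights now [10 10 10 10 4], max=10
Drop 6: I rot1 at col 4 lands with bottom-row=4; cleared 0 line(s) (total 0); column heights now [10 10 10 10 8], max=10

Answer: 0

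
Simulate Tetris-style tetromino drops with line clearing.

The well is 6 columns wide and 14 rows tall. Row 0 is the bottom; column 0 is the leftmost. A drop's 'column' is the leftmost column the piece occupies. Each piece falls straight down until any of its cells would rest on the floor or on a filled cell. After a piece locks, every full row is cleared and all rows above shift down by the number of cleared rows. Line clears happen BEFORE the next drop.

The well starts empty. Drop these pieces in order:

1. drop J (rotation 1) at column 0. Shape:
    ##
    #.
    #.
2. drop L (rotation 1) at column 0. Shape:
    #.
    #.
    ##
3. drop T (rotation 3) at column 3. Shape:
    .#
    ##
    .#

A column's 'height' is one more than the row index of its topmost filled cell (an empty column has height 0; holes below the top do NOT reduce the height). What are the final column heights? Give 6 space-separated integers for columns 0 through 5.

Drop 1: J rot1 at col 0 lands with bottom-row=0; cleared 0 line(s) (total 0); column heights now [3 3 0 0 0 0], max=3
Drop 2: L rot1 at col 0 lands with bottom-row=3; cleared 0 line(s) (total 0); column heights now [6 4 0 0 0 0], max=6
Drop 3: T rot3 at col 3 lands with bottom-row=0; cleared 0 line(s) (total 0); column heights now [6 4 0 2 3 0], max=6

Answer: 6 4 0 2 3 0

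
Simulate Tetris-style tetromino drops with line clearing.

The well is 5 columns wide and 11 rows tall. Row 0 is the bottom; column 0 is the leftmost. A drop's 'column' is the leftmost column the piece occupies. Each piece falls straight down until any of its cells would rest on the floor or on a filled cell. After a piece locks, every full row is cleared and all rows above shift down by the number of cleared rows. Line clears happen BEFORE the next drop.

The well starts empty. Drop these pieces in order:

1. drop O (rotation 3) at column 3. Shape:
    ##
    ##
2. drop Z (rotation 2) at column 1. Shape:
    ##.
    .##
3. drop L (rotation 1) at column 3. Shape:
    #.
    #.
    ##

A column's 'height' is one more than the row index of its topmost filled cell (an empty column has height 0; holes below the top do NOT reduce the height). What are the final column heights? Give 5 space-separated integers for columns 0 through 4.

Drop 1: O rot3 at col 3 lands with bottom-row=0; cleared 0 line(s) (total 0); column heights now [0 0 0 2 2], max=2
Drop 2: Z rot2 at col 1 lands with bottom-row=2; cleared 0 line(s) (total 0); column heights now [0 4 4 3 2], max=4
Drop 3: L rot1 at col 3 lands with bottom-row=3; cleared 0 line(s) (total 0); column heights now [0 4 4 6 4], max=6

Answer: 0 4 4 6 4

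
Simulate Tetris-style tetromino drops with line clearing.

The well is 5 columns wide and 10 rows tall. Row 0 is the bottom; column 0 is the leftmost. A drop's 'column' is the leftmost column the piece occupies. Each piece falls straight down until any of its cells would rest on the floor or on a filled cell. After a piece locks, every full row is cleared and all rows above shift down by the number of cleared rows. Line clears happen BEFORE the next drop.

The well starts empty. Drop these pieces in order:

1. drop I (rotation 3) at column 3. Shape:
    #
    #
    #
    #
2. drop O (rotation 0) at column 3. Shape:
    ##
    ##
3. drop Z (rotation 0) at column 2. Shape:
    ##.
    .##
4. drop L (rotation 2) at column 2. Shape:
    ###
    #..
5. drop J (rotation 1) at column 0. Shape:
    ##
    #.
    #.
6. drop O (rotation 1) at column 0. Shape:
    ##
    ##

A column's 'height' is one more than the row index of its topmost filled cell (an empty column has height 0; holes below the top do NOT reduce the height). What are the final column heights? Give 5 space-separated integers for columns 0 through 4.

Answer: 5 5 10 10 10

Derivation:
Drop 1: I rot3 at col 3 lands with bottom-row=0; cleared 0 line(s) (total 0); column heights now [0 0 0 4 0], max=4
Drop 2: O rot0 at col 3 lands with bottom-row=4; cleared 0 line(s) (total 0); column heights now [0 0 0 6 6], max=6
Drop 3: Z rot0 at col 2 lands with bottom-row=6; cleared 0 line(s) (total 0); column heights now [0 0 8 8 7], max=8
Drop 4: L rot2 at col 2 lands with bottom-row=8; cleared 0 line(s) (total 0); column heights now [0 0 10 10 10], max=10
Drop 5: J rot1 at col 0 lands with bottom-row=0; cleared 0 line(s) (total 0); column heights now [3 3 10 10 10], max=10
Drop 6: O rot1 at col 0 lands with bottom-row=3; cleared 0 line(s) (total 0); column heights now [5 5 10 10 10], max=10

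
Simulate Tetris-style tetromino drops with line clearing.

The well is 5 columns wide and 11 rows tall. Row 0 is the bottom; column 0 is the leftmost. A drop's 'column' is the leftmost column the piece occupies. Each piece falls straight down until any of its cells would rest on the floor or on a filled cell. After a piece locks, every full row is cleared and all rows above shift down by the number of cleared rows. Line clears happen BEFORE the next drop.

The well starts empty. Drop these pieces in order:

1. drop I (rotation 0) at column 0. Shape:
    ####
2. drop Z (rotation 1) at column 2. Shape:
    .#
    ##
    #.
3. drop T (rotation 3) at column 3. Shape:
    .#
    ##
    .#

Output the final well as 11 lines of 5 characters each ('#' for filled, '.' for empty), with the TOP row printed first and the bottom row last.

Answer: .....
.....
.....
.....
.....
....#
...##
...##
..##.
..#..
####.

Derivation:
Drop 1: I rot0 at col 0 lands with bottom-row=0; cleared 0 line(s) (total 0); column heights now [1 1 1 1 0], max=1
Drop 2: Z rot1 at col 2 lands with bottom-row=1; cleared 0 line(s) (total 0); column heights now [1 1 3 4 0], max=4
Drop 3: T rot3 at col 3 lands with bottom-row=3; cleared 0 line(s) (total 0); column heights now [1 1 3 5 6], max=6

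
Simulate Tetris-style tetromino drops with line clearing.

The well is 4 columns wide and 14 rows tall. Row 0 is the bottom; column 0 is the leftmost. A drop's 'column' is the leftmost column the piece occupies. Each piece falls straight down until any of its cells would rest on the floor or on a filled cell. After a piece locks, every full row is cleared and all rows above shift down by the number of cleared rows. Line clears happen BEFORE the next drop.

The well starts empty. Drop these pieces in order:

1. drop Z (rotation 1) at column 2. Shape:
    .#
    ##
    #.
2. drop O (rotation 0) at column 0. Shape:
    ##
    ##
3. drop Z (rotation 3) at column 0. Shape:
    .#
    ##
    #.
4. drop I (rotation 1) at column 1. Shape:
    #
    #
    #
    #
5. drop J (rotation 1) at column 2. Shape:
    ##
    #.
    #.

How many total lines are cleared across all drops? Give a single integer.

Answer: 1

Derivation:
Drop 1: Z rot1 at col 2 lands with bottom-row=0; cleared 0 line(s) (total 0); column heights now [0 0 2 3], max=3
Drop 2: O rot0 at col 0 lands with bottom-row=0; cleared 1 line(s) (total 1); column heights now [1 1 1 2], max=2
Drop 3: Z rot3 at col 0 lands with bottom-row=1; cleared 0 line(s) (total 1); column heights now [3 4 1 2], max=4
Drop 4: I rot1 at col 1 lands with bottom-row=4; cleared 0 line(s) (total 1); column heights now [3 8 1 2], max=8
Drop 5: J rot1 at col 2 lands with bottom-row=1; cleared 0 line(s) (total 1); column heights now [3 8 4 4], max=8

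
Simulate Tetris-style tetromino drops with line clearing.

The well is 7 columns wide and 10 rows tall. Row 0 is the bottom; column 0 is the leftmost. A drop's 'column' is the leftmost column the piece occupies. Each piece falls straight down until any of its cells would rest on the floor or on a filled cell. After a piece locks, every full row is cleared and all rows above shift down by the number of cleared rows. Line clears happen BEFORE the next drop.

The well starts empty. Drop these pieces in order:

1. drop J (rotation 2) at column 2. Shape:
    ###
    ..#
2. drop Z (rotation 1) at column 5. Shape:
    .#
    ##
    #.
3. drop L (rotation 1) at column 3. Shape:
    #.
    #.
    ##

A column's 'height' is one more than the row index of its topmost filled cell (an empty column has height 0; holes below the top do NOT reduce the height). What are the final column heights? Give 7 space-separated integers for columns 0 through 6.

Drop 1: J rot2 at col 2 lands with bottom-row=0; cleared 0 line(s) (total 0); column heights now [0 0 2 2 2 0 0], max=2
Drop 2: Z rot1 at col 5 lands with bottom-row=0; cleared 0 line(s) (total 0); column heights now [0 0 2 2 2 2 3], max=3
Drop 3: L rot1 at col 3 lands with bottom-row=2; cleared 0 line(s) (total 0); column heights now [0 0 2 5 3 2 3], max=5

Answer: 0 0 2 5 3 2 3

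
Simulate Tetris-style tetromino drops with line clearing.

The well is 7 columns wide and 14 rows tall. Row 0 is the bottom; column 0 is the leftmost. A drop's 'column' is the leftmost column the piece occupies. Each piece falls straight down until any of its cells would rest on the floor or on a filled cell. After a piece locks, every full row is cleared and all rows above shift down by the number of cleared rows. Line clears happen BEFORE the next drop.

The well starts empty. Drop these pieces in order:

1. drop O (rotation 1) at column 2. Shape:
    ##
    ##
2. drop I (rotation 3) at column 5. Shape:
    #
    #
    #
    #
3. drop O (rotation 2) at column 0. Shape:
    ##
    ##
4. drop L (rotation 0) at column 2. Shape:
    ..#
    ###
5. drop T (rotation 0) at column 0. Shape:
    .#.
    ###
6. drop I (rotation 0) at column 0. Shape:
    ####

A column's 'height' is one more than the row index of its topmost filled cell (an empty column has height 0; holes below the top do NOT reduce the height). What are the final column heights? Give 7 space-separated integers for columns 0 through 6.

Answer: 6 6 6 6 4 4 0

Derivation:
Drop 1: O rot1 at col 2 lands with bottom-row=0; cleared 0 line(s) (total 0); column heights now [0 0 2 2 0 0 0], max=2
Drop 2: I rot3 at col 5 lands with bottom-row=0; cleared 0 line(s) (total 0); column heights now [0 0 2 2 0 4 0], max=4
Drop 3: O rot2 at col 0 lands with bottom-row=0; cleared 0 line(s) (total 0); column heights now [2 2 2 2 0 4 0], max=4
Drop 4: L rot0 at col 2 lands with bottom-row=2; cleared 0 line(s) (total 0); column heights now [2 2 3 3 4 4 0], max=4
Drop 5: T rot0 at col 0 lands with bottom-row=3; cleared 0 line(s) (total 0); column heights now [4 5 4 3 4 4 0], max=5
Drop 6: I rot0 at col 0 lands with bottom-row=5; cleared 0 line(s) (total 0); column heights now [6 6 6 6 4 4 0], max=6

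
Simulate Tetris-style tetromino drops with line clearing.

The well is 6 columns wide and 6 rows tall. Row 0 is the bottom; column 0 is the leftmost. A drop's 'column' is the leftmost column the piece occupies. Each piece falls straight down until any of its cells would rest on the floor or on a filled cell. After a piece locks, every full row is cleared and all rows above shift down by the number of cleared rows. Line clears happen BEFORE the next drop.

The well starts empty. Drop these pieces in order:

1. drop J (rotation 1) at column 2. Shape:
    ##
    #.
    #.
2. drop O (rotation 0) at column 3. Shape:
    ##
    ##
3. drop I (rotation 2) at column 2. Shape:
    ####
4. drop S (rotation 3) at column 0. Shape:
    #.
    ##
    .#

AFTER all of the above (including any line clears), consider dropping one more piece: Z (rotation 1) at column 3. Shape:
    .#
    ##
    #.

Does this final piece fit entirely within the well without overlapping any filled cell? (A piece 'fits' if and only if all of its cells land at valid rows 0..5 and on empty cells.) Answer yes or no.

Drop 1: J rot1 at col 2 lands with bottom-row=0; cleared 0 line(s) (total 0); column heights now [0 0 3 3 0 0], max=3
Drop 2: O rot0 at col 3 lands with bottom-row=3; cleared 0 line(s) (total 0); column heights now [0 0 3 5 5 0], max=5
Drop 3: I rot2 at col 2 lands with bottom-row=5; cleared 0 line(s) (total 0); column heights now [0 0 6 6 6 6], max=6
Drop 4: S rot3 at col 0 lands with bottom-row=0; cleared 0 line(s) (total 0); column heights now [3 2 6 6 6 6], max=6
Test piece Z rot1 at col 3 (width 2): heights before test = [3 2 6 6 6 6]; fits = False

Answer: no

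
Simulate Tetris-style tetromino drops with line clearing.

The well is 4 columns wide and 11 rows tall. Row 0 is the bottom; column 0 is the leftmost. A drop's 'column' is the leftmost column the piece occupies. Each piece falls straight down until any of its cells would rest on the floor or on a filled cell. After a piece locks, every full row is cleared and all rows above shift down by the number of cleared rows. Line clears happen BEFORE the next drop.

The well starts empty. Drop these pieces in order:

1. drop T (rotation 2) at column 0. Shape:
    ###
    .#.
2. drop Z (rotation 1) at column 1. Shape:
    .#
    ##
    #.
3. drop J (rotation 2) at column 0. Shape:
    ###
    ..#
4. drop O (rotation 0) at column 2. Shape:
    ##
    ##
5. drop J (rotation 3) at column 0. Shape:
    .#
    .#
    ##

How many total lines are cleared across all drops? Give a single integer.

Drop 1: T rot2 at col 0 lands with bottom-row=0; cleared 0 line(s) (total 0); column heights now [2 2 2 0], max=2
Drop 2: Z rot1 at col 1 lands with bottom-row=2; cleared 0 line(s) (total 0); column heights now [2 4 5 0], max=5
Drop 3: J rot2 at col 0 lands with bottom-row=5; cleared 0 line(s) (total 0); column heights now [7 7 7 0], max=7
Drop 4: O rot0 at col 2 lands with bottom-row=7; cleared 0 line(s) (total 0); column heights now [7 7 9 9], max=9
Drop 5: J rot3 at col 0 lands with bottom-row=7; cleared 1 line(s) (total 1); column heights now [7 9 8 8], max=9

Answer: 1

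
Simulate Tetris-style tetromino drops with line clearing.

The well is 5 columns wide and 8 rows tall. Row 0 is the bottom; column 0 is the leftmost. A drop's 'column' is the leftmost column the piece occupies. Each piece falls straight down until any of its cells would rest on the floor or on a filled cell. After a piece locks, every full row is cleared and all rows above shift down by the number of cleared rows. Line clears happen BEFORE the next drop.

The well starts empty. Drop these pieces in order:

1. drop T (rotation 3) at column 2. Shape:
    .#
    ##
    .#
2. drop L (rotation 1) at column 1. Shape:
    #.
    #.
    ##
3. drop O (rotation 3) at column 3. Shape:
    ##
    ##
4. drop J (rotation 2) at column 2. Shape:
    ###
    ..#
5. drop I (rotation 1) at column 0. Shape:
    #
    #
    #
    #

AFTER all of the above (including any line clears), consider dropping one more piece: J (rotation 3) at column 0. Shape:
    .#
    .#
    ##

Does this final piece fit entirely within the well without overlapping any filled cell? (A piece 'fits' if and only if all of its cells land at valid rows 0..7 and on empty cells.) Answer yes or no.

Answer: yes

Derivation:
Drop 1: T rot3 at col 2 lands with bottom-row=0; cleared 0 line(s) (total 0); column heights now [0 0 2 3 0], max=3
Drop 2: L rot1 at col 1 lands with bottom-row=2; cleared 0 line(s) (total 0); column heights now [0 5 3 3 0], max=5
Drop 3: O rot3 at col 3 lands with bottom-row=3; cleared 0 line(s) (total 0); column heights now [0 5 3 5 5], max=5
Drop 4: J rot2 at col 2 lands with bottom-row=5; cleared 0 line(s) (total 0); column heights now [0 5 7 7 7], max=7
Drop 5: I rot1 at col 0 lands with bottom-row=0; cleared 0 line(s) (total 0); column heights now [4 5 7 7 7], max=7
Test piece J rot3 at col 0 (width 2): heights before test = [4 5 7 7 7]; fits = True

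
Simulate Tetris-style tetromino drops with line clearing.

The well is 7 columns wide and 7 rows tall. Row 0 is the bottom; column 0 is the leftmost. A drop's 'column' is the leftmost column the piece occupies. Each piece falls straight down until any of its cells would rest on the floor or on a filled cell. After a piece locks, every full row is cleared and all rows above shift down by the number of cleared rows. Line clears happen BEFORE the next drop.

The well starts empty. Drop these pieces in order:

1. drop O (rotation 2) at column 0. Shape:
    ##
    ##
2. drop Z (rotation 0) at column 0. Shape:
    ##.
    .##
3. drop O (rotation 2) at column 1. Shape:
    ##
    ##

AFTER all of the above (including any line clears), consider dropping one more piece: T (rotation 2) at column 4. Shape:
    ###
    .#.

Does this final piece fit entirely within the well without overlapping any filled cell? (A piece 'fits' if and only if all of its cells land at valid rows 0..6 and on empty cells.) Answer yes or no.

Answer: yes

Derivation:
Drop 1: O rot2 at col 0 lands with bottom-row=0; cleared 0 line(s) (total 0); column heights now [2 2 0 0 0 0 0], max=2
Drop 2: Z rot0 at col 0 lands with bottom-row=2; cleared 0 line(s) (total 0); column heights now [4 4 3 0 0 0 0], max=4
Drop 3: O rot2 at col 1 lands with bottom-row=4; cleared 0 line(s) (total 0); column heights now [4 6 6 0 0 0 0], max=6
Test piece T rot2 at col 4 (width 3): heights before test = [4 6 6 0 0 0 0]; fits = True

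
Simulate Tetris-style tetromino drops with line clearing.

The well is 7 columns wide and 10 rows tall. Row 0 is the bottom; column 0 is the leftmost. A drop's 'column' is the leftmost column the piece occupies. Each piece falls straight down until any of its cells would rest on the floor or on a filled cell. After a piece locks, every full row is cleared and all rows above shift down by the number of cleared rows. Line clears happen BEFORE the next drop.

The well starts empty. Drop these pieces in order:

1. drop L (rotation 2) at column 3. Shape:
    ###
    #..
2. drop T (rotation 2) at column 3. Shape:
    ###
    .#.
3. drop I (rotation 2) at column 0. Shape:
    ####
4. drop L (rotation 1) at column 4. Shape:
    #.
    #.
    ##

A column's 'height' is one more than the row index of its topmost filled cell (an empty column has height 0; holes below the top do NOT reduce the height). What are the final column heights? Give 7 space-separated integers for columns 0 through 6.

Answer: 5 5 5 5 7 5 0

Derivation:
Drop 1: L rot2 at col 3 lands with bottom-row=0; cleared 0 line(s) (total 0); column heights now [0 0 0 2 2 2 0], max=2
Drop 2: T rot2 at col 3 lands with bottom-row=2; cleared 0 line(s) (total 0); column heights now [0 0 0 4 4 4 0], max=4
Drop 3: I rot2 at col 0 lands with bottom-row=4; cleared 0 line(s) (total 0); column heights now [5 5 5 5 4 4 0], max=5
Drop 4: L rot1 at col 4 lands with bottom-row=4; cleared 0 line(s) (total 0); column heights now [5 5 5 5 7 5 0], max=7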